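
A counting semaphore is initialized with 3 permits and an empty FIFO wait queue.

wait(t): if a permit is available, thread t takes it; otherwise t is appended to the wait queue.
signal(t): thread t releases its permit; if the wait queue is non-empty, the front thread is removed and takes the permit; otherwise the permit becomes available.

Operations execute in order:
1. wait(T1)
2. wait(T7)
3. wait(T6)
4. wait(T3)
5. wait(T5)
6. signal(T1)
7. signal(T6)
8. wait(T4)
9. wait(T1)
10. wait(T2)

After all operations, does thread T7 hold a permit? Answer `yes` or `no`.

Step 1: wait(T1) -> count=2 queue=[] holders={T1}
Step 2: wait(T7) -> count=1 queue=[] holders={T1,T7}
Step 3: wait(T6) -> count=0 queue=[] holders={T1,T6,T7}
Step 4: wait(T3) -> count=0 queue=[T3] holders={T1,T6,T7}
Step 5: wait(T5) -> count=0 queue=[T3,T5] holders={T1,T6,T7}
Step 6: signal(T1) -> count=0 queue=[T5] holders={T3,T6,T7}
Step 7: signal(T6) -> count=0 queue=[] holders={T3,T5,T7}
Step 8: wait(T4) -> count=0 queue=[T4] holders={T3,T5,T7}
Step 9: wait(T1) -> count=0 queue=[T4,T1] holders={T3,T5,T7}
Step 10: wait(T2) -> count=0 queue=[T4,T1,T2] holders={T3,T5,T7}
Final holders: {T3,T5,T7} -> T7 in holders

Answer: yes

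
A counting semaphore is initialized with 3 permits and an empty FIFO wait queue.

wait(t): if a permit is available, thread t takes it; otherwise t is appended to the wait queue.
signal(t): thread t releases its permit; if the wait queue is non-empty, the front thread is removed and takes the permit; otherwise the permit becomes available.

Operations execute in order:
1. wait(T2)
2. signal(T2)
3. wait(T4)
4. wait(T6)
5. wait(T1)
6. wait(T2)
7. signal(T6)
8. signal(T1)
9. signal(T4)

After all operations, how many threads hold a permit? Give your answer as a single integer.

Answer: 1

Derivation:
Step 1: wait(T2) -> count=2 queue=[] holders={T2}
Step 2: signal(T2) -> count=3 queue=[] holders={none}
Step 3: wait(T4) -> count=2 queue=[] holders={T4}
Step 4: wait(T6) -> count=1 queue=[] holders={T4,T6}
Step 5: wait(T1) -> count=0 queue=[] holders={T1,T4,T6}
Step 6: wait(T2) -> count=0 queue=[T2] holders={T1,T4,T6}
Step 7: signal(T6) -> count=0 queue=[] holders={T1,T2,T4}
Step 8: signal(T1) -> count=1 queue=[] holders={T2,T4}
Step 9: signal(T4) -> count=2 queue=[] holders={T2}
Final holders: {T2} -> 1 thread(s)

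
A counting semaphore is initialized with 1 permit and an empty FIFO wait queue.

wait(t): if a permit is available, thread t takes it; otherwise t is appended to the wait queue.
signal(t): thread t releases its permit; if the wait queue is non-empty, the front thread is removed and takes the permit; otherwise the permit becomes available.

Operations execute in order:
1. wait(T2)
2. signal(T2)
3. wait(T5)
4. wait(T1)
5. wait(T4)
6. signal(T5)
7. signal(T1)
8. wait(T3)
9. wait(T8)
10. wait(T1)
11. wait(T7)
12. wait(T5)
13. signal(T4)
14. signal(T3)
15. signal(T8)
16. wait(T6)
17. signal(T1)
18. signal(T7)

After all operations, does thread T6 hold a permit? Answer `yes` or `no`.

Step 1: wait(T2) -> count=0 queue=[] holders={T2}
Step 2: signal(T2) -> count=1 queue=[] holders={none}
Step 3: wait(T5) -> count=0 queue=[] holders={T5}
Step 4: wait(T1) -> count=0 queue=[T1] holders={T5}
Step 5: wait(T4) -> count=0 queue=[T1,T4] holders={T5}
Step 6: signal(T5) -> count=0 queue=[T4] holders={T1}
Step 7: signal(T1) -> count=0 queue=[] holders={T4}
Step 8: wait(T3) -> count=0 queue=[T3] holders={T4}
Step 9: wait(T8) -> count=0 queue=[T3,T8] holders={T4}
Step 10: wait(T1) -> count=0 queue=[T3,T8,T1] holders={T4}
Step 11: wait(T7) -> count=0 queue=[T3,T8,T1,T7] holders={T4}
Step 12: wait(T5) -> count=0 queue=[T3,T8,T1,T7,T5] holders={T4}
Step 13: signal(T4) -> count=0 queue=[T8,T1,T7,T5] holders={T3}
Step 14: signal(T3) -> count=0 queue=[T1,T7,T5] holders={T8}
Step 15: signal(T8) -> count=0 queue=[T7,T5] holders={T1}
Step 16: wait(T6) -> count=0 queue=[T7,T5,T6] holders={T1}
Step 17: signal(T1) -> count=0 queue=[T5,T6] holders={T7}
Step 18: signal(T7) -> count=0 queue=[T6] holders={T5}
Final holders: {T5} -> T6 not in holders

Answer: no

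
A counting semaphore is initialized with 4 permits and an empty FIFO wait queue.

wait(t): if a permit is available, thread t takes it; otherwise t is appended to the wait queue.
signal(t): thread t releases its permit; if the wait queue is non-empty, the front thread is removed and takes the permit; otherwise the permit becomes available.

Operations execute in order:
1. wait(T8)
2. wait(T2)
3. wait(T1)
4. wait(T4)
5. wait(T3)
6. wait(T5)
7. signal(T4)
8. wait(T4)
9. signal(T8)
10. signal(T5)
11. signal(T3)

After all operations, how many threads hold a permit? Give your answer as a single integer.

Answer: 3

Derivation:
Step 1: wait(T8) -> count=3 queue=[] holders={T8}
Step 2: wait(T2) -> count=2 queue=[] holders={T2,T8}
Step 3: wait(T1) -> count=1 queue=[] holders={T1,T2,T8}
Step 4: wait(T4) -> count=0 queue=[] holders={T1,T2,T4,T8}
Step 5: wait(T3) -> count=0 queue=[T3] holders={T1,T2,T4,T8}
Step 6: wait(T5) -> count=0 queue=[T3,T5] holders={T1,T2,T4,T8}
Step 7: signal(T4) -> count=0 queue=[T5] holders={T1,T2,T3,T8}
Step 8: wait(T4) -> count=0 queue=[T5,T4] holders={T1,T2,T3,T8}
Step 9: signal(T8) -> count=0 queue=[T4] holders={T1,T2,T3,T5}
Step 10: signal(T5) -> count=0 queue=[] holders={T1,T2,T3,T4}
Step 11: signal(T3) -> count=1 queue=[] holders={T1,T2,T4}
Final holders: {T1,T2,T4} -> 3 thread(s)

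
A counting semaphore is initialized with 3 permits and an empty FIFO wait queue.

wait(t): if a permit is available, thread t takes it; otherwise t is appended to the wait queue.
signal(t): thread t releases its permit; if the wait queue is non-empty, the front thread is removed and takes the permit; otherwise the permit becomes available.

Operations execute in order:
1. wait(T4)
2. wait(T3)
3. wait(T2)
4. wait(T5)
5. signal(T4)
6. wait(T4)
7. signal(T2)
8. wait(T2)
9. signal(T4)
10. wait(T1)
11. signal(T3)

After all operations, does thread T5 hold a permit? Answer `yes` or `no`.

Answer: yes

Derivation:
Step 1: wait(T4) -> count=2 queue=[] holders={T4}
Step 2: wait(T3) -> count=1 queue=[] holders={T3,T4}
Step 3: wait(T2) -> count=0 queue=[] holders={T2,T3,T4}
Step 4: wait(T5) -> count=0 queue=[T5] holders={T2,T3,T4}
Step 5: signal(T4) -> count=0 queue=[] holders={T2,T3,T5}
Step 6: wait(T4) -> count=0 queue=[T4] holders={T2,T3,T5}
Step 7: signal(T2) -> count=0 queue=[] holders={T3,T4,T5}
Step 8: wait(T2) -> count=0 queue=[T2] holders={T3,T4,T5}
Step 9: signal(T4) -> count=0 queue=[] holders={T2,T3,T5}
Step 10: wait(T1) -> count=0 queue=[T1] holders={T2,T3,T5}
Step 11: signal(T3) -> count=0 queue=[] holders={T1,T2,T5}
Final holders: {T1,T2,T5} -> T5 in holders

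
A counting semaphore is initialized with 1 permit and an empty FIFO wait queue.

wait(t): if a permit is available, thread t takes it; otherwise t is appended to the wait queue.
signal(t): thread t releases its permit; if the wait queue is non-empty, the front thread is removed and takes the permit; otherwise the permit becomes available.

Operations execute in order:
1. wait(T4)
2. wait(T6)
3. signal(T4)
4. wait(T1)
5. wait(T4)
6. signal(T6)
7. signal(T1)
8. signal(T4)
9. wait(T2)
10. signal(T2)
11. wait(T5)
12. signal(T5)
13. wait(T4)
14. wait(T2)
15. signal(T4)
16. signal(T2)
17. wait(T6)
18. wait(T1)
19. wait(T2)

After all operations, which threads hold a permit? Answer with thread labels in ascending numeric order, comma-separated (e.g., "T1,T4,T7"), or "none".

Answer: T6

Derivation:
Step 1: wait(T4) -> count=0 queue=[] holders={T4}
Step 2: wait(T6) -> count=0 queue=[T6] holders={T4}
Step 3: signal(T4) -> count=0 queue=[] holders={T6}
Step 4: wait(T1) -> count=0 queue=[T1] holders={T6}
Step 5: wait(T4) -> count=0 queue=[T1,T4] holders={T6}
Step 6: signal(T6) -> count=0 queue=[T4] holders={T1}
Step 7: signal(T1) -> count=0 queue=[] holders={T4}
Step 8: signal(T4) -> count=1 queue=[] holders={none}
Step 9: wait(T2) -> count=0 queue=[] holders={T2}
Step 10: signal(T2) -> count=1 queue=[] holders={none}
Step 11: wait(T5) -> count=0 queue=[] holders={T5}
Step 12: signal(T5) -> count=1 queue=[] holders={none}
Step 13: wait(T4) -> count=0 queue=[] holders={T4}
Step 14: wait(T2) -> count=0 queue=[T2] holders={T4}
Step 15: signal(T4) -> count=0 queue=[] holders={T2}
Step 16: signal(T2) -> count=1 queue=[] holders={none}
Step 17: wait(T6) -> count=0 queue=[] holders={T6}
Step 18: wait(T1) -> count=0 queue=[T1] holders={T6}
Step 19: wait(T2) -> count=0 queue=[T1,T2] holders={T6}
Final holders: T6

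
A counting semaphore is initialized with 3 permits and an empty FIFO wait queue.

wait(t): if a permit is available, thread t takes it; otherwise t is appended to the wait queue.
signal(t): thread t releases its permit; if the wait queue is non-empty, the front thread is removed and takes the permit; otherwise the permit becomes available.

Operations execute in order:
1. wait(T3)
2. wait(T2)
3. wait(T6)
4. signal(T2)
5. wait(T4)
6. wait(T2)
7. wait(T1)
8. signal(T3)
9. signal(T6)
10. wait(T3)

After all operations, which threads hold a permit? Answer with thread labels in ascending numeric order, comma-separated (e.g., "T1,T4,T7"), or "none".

Step 1: wait(T3) -> count=2 queue=[] holders={T3}
Step 2: wait(T2) -> count=1 queue=[] holders={T2,T3}
Step 3: wait(T6) -> count=0 queue=[] holders={T2,T3,T6}
Step 4: signal(T2) -> count=1 queue=[] holders={T3,T6}
Step 5: wait(T4) -> count=0 queue=[] holders={T3,T4,T6}
Step 6: wait(T2) -> count=0 queue=[T2] holders={T3,T4,T6}
Step 7: wait(T1) -> count=0 queue=[T2,T1] holders={T3,T4,T6}
Step 8: signal(T3) -> count=0 queue=[T1] holders={T2,T4,T6}
Step 9: signal(T6) -> count=0 queue=[] holders={T1,T2,T4}
Step 10: wait(T3) -> count=0 queue=[T3] holders={T1,T2,T4}
Final holders: T1,T2,T4

Answer: T1,T2,T4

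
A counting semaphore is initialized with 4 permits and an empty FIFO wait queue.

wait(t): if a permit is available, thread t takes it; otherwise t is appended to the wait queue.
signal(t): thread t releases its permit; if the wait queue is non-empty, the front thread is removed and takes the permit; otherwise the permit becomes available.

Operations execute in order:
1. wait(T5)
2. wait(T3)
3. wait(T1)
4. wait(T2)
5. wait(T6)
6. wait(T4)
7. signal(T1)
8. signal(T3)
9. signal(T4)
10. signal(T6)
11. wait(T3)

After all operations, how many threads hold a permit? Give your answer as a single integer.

Step 1: wait(T5) -> count=3 queue=[] holders={T5}
Step 2: wait(T3) -> count=2 queue=[] holders={T3,T5}
Step 3: wait(T1) -> count=1 queue=[] holders={T1,T3,T5}
Step 4: wait(T2) -> count=0 queue=[] holders={T1,T2,T3,T5}
Step 5: wait(T6) -> count=0 queue=[T6] holders={T1,T2,T3,T5}
Step 6: wait(T4) -> count=0 queue=[T6,T4] holders={T1,T2,T3,T5}
Step 7: signal(T1) -> count=0 queue=[T4] holders={T2,T3,T5,T6}
Step 8: signal(T3) -> count=0 queue=[] holders={T2,T4,T5,T6}
Step 9: signal(T4) -> count=1 queue=[] holders={T2,T5,T6}
Step 10: signal(T6) -> count=2 queue=[] holders={T2,T5}
Step 11: wait(T3) -> count=1 queue=[] holders={T2,T3,T5}
Final holders: {T2,T3,T5} -> 3 thread(s)

Answer: 3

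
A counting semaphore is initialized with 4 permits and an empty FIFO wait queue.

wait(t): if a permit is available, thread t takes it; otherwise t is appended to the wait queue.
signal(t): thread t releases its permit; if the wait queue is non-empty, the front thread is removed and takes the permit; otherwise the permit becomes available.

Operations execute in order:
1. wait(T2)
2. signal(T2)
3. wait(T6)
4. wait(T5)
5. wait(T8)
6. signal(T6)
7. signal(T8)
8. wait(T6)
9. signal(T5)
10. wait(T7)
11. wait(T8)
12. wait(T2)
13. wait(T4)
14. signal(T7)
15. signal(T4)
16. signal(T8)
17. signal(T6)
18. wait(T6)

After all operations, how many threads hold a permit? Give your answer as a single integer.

Answer: 2

Derivation:
Step 1: wait(T2) -> count=3 queue=[] holders={T2}
Step 2: signal(T2) -> count=4 queue=[] holders={none}
Step 3: wait(T6) -> count=3 queue=[] holders={T6}
Step 4: wait(T5) -> count=2 queue=[] holders={T5,T6}
Step 5: wait(T8) -> count=1 queue=[] holders={T5,T6,T8}
Step 6: signal(T6) -> count=2 queue=[] holders={T5,T8}
Step 7: signal(T8) -> count=3 queue=[] holders={T5}
Step 8: wait(T6) -> count=2 queue=[] holders={T5,T6}
Step 9: signal(T5) -> count=3 queue=[] holders={T6}
Step 10: wait(T7) -> count=2 queue=[] holders={T6,T7}
Step 11: wait(T8) -> count=1 queue=[] holders={T6,T7,T8}
Step 12: wait(T2) -> count=0 queue=[] holders={T2,T6,T7,T8}
Step 13: wait(T4) -> count=0 queue=[T4] holders={T2,T6,T7,T8}
Step 14: signal(T7) -> count=0 queue=[] holders={T2,T4,T6,T8}
Step 15: signal(T4) -> count=1 queue=[] holders={T2,T6,T8}
Step 16: signal(T8) -> count=2 queue=[] holders={T2,T6}
Step 17: signal(T6) -> count=3 queue=[] holders={T2}
Step 18: wait(T6) -> count=2 queue=[] holders={T2,T6}
Final holders: {T2,T6} -> 2 thread(s)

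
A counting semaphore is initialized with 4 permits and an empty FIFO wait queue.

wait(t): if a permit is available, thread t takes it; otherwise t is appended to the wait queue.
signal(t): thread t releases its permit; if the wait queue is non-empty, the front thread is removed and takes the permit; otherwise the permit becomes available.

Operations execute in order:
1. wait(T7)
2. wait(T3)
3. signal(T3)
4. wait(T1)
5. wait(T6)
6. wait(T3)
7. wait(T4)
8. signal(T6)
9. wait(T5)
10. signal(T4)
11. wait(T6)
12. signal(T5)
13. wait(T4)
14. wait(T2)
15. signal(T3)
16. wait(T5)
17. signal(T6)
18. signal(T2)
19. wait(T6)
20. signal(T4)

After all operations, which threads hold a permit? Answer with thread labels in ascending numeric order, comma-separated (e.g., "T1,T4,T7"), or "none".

Answer: T1,T5,T6,T7

Derivation:
Step 1: wait(T7) -> count=3 queue=[] holders={T7}
Step 2: wait(T3) -> count=2 queue=[] holders={T3,T7}
Step 3: signal(T3) -> count=3 queue=[] holders={T7}
Step 4: wait(T1) -> count=2 queue=[] holders={T1,T7}
Step 5: wait(T6) -> count=1 queue=[] holders={T1,T6,T7}
Step 6: wait(T3) -> count=0 queue=[] holders={T1,T3,T6,T7}
Step 7: wait(T4) -> count=0 queue=[T4] holders={T1,T3,T6,T7}
Step 8: signal(T6) -> count=0 queue=[] holders={T1,T3,T4,T7}
Step 9: wait(T5) -> count=0 queue=[T5] holders={T1,T3,T4,T7}
Step 10: signal(T4) -> count=0 queue=[] holders={T1,T3,T5,T7}
Step 11: wait(T6) -> count=0 queue=[T6] holders={T1,T3,T5,T7}
Step 12: signal(T5) -> count=0 queue=[] holders={T1,T3,T6,T7}
Step 13: wait(T4) -> count=0 queue=[T4] holders={T1,T3,T6,T7}
Step 14: wait(T2) -> count=0 queue=[T4,T2] holders={T1,T3,T6,T7}
Step 15: signal(T3) -> count=0 queue=[T2] holders={T1,T4,T6,T7}
Step 16: wait(T5) -> count=0 queue=[T2,T5] holders={T1,T4,T6,T7}
Step 17: signal(T6) -> count=0 queue=[T5] holders={T1,T2,T4,T7}
Step 18: signal(T2) -> count=0 queue=[] holders={T1,T4,T5,T7}
Step 19: wait(T6) -> count=0 queue=[T6] holders={T1,T4,T5,T7}
Step 20: signal(T4) -> count=0 queue=[] holders={T1,T5,T6,T7}
Final holders: T1,T5,T6,T7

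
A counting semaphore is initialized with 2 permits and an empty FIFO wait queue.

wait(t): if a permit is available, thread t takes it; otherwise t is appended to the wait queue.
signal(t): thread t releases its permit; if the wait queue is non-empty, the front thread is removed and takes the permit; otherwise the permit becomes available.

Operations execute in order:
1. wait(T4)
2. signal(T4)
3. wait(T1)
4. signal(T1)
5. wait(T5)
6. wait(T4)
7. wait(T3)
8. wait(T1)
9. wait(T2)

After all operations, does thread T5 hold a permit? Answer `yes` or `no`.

Answer: yes

Derivation:
Step 1: wait(T4) -> count=1 queue=[] holders={T4}
Step 2: signal(T4) -> count=2 queue=[] holders={none}
Step 3: wait(T1) -> count=1 queue=[] holders={T1}
Step 4: signal(T1) -> count=2 queue=[] holders={none}
Step 5: wait(T5) -> count=1 queue=[] holders={T5}
Step 6: wait(T4) -> count=0 queue=[] holders={T4,T5}
Step 7: wait(T3) -> count=0 queue=[T3] holders={T4,T5}
Step 8: wait(T1) -> count=0 queue=[T3,T1] holders={T4,T5}
Step 9: wait(T2) -> count=0 queue=[T3,T1,T2] holders={T4,T5}
Final holders: {T4,T5} -> T5 in holders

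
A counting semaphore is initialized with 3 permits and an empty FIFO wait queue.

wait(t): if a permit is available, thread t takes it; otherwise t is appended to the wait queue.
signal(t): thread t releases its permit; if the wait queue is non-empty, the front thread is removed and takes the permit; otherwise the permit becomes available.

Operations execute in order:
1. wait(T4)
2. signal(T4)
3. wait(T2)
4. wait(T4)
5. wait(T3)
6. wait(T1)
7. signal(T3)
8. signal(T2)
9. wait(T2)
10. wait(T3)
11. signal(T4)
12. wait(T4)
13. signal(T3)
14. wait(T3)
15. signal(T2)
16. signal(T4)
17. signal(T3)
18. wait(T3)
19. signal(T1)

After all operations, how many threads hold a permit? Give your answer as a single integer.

Step 1: wait(T4) -> count=2 queue=[] holders={T4}
Step 2: signal(T4) -> count=3 queue=[] holders={none}
Step 3: wait(T2) -> count=2 queue=[] holders={T2}
Step 4: wait(T4) -> count=1 queue=[] holders={T2,T4}
Step 5: wait(T3) -> count=0 queue=[] holders={T2,T3,T4}
Step 6: wait(T1) -> count=0 queue=[T1] holders={T2,T3,T4}
Step 7: signal(T3) -> count=0 queue=[] holders={T1,T2,T4}
Step 8: signal(T2) -> count=1 queue=[] holders={T1,T4}
Step 9: wait(T2) -> count=0 queue=[] holders={T1,T2,T4}
Step 10: wait(T3) -> count=0 queue=[T3] holders={T1,T2,T4}
Step 11: signal(T4) -> count=0 queue=[] holders={T1,T2,T3}
Step 12: wait(T4) -> count=0 queue=[T4] holders={T1,T2,T3}
Step 13: signal(T3) -> count=0 queue=[] holders={T1,T2,T4}
Step 14: wait(T3) -> count=0 queue=[T3] holders={T1,T2,T4}
Step 15: signal(T2) -> count=0 queue=[] holders={T1,T3,T4}
Step 16: signal(T4) -> count=1 queue=[] holders={T1,T3}
Step 17: signal(T3) -> count=2 queue=[] holders={T1}
Step 18: wait(T3) -> count=1 queue=[] holders={T1,T3}
Step 19: signal(T1) -> count=2 queue=[] holders={T3}
Final holders: {T3} -> 1 thread(s)

Answer: 1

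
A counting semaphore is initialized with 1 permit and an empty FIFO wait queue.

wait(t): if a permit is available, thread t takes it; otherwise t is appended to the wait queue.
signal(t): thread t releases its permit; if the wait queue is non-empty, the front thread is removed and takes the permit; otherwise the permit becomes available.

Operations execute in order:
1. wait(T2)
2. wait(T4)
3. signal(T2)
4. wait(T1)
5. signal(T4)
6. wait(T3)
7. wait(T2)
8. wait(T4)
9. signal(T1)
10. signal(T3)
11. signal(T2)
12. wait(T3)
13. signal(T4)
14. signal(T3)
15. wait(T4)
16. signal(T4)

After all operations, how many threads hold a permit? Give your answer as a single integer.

Step 1: wait(T2) -> count=0 queue=[] holders={T2}
Step 2: wait(T4) -> count=0 queue=[T4] holders={T2}
Step 3: signal(T2) -> count=0 queue=[] holders={T4}
Step 4: wait(T1) -> count=0 queue=[T1] holders={T4}
Step 5: signal(T4) -> count=0 queue=[] holders={T1}
Step 6: wait(T3) -> count=0 queue=[T3] holders={T1}
Step 7: wait(T2) -> count=0 queue=[T3,T2] holders={T1}
Step 8: wait(T4) -> count=0 queue=[T3,T2,T4] holders={T1}
Step 9: signal(T1) -> count=0 queue=[T2,T4] holders={T3}
Step 10: signal(T3) -> count=0 queue=[T4] holders={T2}
Step 11: signal(T2) -> count=0 queue=[] holders={T4}
Step 12: wait(T3) -> count=0 queue=[T3] holders={T4}
Step 13: signal(T4) -> count=0 queue=[] holders={T3}
Step 14: signal(T3) -> count=1 queue=[] holders={none}
Step 15: wait(T4) -> count=0 queue=[] holders={T4}
Step 16: signal(T4) -> count=1 queue=[] holders={none}
Final holders: {none} -> 0 thread(s)

Answer: 0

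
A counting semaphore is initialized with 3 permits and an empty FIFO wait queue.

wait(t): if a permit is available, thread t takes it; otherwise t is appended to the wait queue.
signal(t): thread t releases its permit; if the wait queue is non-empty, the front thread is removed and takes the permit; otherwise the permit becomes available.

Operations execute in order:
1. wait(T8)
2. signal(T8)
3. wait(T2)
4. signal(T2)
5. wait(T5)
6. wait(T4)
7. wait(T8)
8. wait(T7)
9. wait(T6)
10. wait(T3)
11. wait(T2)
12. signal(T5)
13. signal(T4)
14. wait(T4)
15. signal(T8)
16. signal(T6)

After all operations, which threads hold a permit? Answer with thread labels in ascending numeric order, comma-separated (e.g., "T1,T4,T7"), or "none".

Answer: T2,T3,T7

Derivation:
Step 1: wait(T8) -> count=2 queue=[] holders={T8}
Step 2: signal(T8) -> count=3 queue=[] holders={none}
Step 3: wait(T2) -> count=2 queue=[] holders={T2}
Step 4: signal(T2) -> count=3 queue=[] holders={none}
Step 5: wait(T5) -> count=2 queue=[] holders={T5}
Step 6: wait(T4) -> count=1 queue=[] holders={T4,T5}
Step 7: wait(T8) -> count=0 queue=[] holders={T4,T5,T8}
Step 8: wait(T7) -> count=0 queue=[T7] holders={T4,T5,T8}
Step 9: wait(T6) -> count=0 queue=[T7,T6] holders={T4,T5,T8}
Step 10: wait(T3) -> count=0 queue=[T7,T6,T3] holders={T4,T5,T8}
Step 11: wait(T2) -> count=0 queue=[T7,T6,T3,T2] holders={T4,T5,T8}
Step 12: signal(T5) -> count=0 queue=[T6,T3,T2] holders={T4,T7,T8}
Step 13: signal(T4) -> count=0 queue=[T3,T2] holders={T6,T7,T8}
Step 14: wait(T4) -> count=0 queue=[T3,T2,T4] holders={T6,T7,T8}
Step 15: signal(T8) -> count=0 queue=[T2,T4] holders={T3,T6,T7}
Step 16: signal(T6) -> count=0 queue=[T4] holders={T2,T3,T7}
Final holders: T2,T3,T7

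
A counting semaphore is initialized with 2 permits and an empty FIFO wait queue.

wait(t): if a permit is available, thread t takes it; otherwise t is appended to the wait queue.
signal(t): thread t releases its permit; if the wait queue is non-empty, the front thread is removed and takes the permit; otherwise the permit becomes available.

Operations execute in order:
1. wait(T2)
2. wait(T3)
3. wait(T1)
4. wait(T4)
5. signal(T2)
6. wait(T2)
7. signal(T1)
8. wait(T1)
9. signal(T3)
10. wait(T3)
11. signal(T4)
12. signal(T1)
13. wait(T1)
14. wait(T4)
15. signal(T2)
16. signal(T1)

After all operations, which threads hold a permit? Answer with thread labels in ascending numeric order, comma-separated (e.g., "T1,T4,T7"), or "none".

Answer: T3,T4

Derivation:
Step 1: wait(T2) -> count=1 queue=[] holders={T2}
Step 2: wait(T3) -> count=0 queue=[] holders={T2,T3}
Step 3: wait(T1) -> count=0 queue=[T1] holders={T2,T3}
Step 4: wait(T4) -> count=0 queue=[T1,T4] holders={T2,T3}
Step 5: signal(T2) -> count=0 queue=[T4] holders={T1,T3}
Step 6: wait(T2) -> count=0 queue=[T4,T2] holders={T1,T3}
Step 7: signal(T1) -> count=0 queue=[T2] holders={T3,T4}
Step 8: wait(T1) -> count=0 queue=[T2,T1] holders={T3,T4}
Step 9: signal(T3) -> count=0 queue=[T1] holders={T2,T4}
Step 10: wait(T3) -> count=0 queue=[T1,T3] holders={T2,T4}
Step 11: signal(T4) -> count=0 queue=[T3] holders={T1,T2}
Step 12: signal(T1) -> count=0 queue=[] holders={T2,T3}
Step 13: wait(T1) -> count=0 queue=[T1] holders={T2,T3}
Step 14: wait(T4) -> count=0 queue=[T1,T4] holders={T2,T3}
Step 15: signal(T2) -> count=0 queue=[T4] holders={T1,T3}
Step 16: signal(T1) -> count=0 queue=[] holders={T3,T4}
Final holders: T3,T4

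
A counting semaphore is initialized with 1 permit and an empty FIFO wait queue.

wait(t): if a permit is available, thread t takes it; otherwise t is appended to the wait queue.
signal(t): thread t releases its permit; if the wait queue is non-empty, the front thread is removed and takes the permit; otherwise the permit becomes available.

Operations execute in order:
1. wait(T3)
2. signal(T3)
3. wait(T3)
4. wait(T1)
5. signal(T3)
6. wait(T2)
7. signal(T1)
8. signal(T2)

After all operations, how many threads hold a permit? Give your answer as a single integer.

Step 1: wait(T3) -> count=0 queue=[] holders={T3}
Step 2: signal(T3) -> count=1 queue=[] holders={none}
Step 3: wait(T3) -> count=0 queue=[] holders={T3}
Step 4: wait(T1) -> count=0 queue=[T1] holders={T3}
Step 5: signal(T3) -> count=0 queue=[] holders={T1}
Step 6: wait(T2) -> count=0 queue=[T2] holders={T1}
Step 7: signal(T1) -> count=0 queue=[] holders={T2}
Step 8: signal(T2) -> count=1 queue=[] holders={none}
Final holders: {none} -> 0 thread(s)

Answer: 0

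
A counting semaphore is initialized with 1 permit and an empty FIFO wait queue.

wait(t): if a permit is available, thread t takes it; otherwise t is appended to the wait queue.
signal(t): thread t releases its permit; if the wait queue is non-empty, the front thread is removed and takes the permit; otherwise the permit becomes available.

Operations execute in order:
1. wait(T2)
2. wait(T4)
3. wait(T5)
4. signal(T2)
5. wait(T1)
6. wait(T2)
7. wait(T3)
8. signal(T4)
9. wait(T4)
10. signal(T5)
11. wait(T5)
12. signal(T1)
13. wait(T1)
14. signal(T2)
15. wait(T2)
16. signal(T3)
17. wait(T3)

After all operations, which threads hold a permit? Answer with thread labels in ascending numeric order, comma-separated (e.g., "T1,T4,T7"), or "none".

Answer: T4

Derivation:
Step 1: wait(T2) -> count=0 queue=[] holders={T2}
Step 2: wait(T4) -> count=0 queue=[T4] holders={T2}
Step 3: wait(T5) -> count=0 queue=[T4,T5] holders={T2}
Step 4: signal(T2) -> count=0 queue=[T5] holders={T4}
Step 5: wait(T1) -> count=0 queue=[T5,T1] holders={T4}
Step 6: wait(T2) -> count=0 queue=[T5,T1,T2] holders={T4}
Step 7: wait(T3) -> count=0 queue=[T5,T1,T2,T3] holders={T4}
Step 8: signal(T4) -> count=0 queue=[T1,T2,T3] holders={T5}
Step 9: wait(T4) -> count=0 queue=[T1,T2,T3,T4] holders={T5}
Step 10: signal(T5) -> count=0 queue=[T2,T3,T4] holders={T1}
Step 11: wait(T5) -> count=0 queue=[T2,T3,T4,T5] holders={T1}
Step 12: signal(T1) -> count=0 queue=[T3,T4,T5] holders={T2}
Step 13: wait(T1) -> count=0 queue=[T3,T4,T5,T1] holders={T2}
Step 14: signal(T2) -> count=0 queue=[T4,T5,T1] holders={T3}
Step 15: wait(T2) -> count=0 queue=[T4,T5,T1,T2] holders={T3}
Step 16: signal(T3) -> count=0 queue=[T5,T1,T2] holders={T4}
Step 17: wait(T3) -> count=0 queue=[T5,T1,T2,T3] holders={T4}
Final holders: T4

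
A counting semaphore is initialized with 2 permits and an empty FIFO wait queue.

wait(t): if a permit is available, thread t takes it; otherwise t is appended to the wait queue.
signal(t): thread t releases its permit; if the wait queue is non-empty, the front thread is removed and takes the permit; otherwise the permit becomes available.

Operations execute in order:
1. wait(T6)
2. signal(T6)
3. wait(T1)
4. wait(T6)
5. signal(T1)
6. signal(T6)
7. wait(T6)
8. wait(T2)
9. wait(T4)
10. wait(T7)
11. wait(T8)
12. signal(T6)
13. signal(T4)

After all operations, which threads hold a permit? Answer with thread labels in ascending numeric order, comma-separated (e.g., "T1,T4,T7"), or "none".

Answer: T2,T7

Derivation:
Step 1: wait(T6) -> count=1 queue=[] holders={T6}
Step 2: signal(T6) -> count=2 queue=[] holders={none}
Step 3: wait(T1) -> count=1 queue=[] holders={T1}
Step 4: wait(T6) -> count=0 queue=[] holders={T1,T6}
Step 5: signal(T1) -> count=1 queue=[] holders={T6}
Step 6: signal(T6) -> count=2 queue=[] holders={none}
Step 7: wait(T6) -> count=1 queue=[] holders={T6}
Step 8: wait(T2) -> count=0 queue=[] holders={T2,T6}
Step 9: wait(T4) -> count=0 queue=[T4] holders={T2,T6}
Step 10: wait(T7) -> count=0 queue=[T4,T7] holders={T2,T6}
Step 11: wait(T8) -> count=0 queue=[T4,T7,T8] holders={T2,T6}
Step 12: signal(T6) -> count=0 queue=[T7,T8] holders={T2,T4}
Step 13: signal(T4) -> count=0 queue=[T8] holders={T2,T7}
Final holders: T2,T7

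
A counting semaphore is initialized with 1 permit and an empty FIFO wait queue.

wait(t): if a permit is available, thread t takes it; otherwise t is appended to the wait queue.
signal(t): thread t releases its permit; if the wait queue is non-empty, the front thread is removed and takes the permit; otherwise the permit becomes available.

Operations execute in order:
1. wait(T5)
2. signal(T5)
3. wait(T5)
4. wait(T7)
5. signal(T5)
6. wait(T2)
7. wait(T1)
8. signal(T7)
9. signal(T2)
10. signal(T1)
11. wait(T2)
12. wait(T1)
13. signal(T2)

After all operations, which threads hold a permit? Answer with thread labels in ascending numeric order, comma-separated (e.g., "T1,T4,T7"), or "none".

Answer: T1

Derivation:
Step 1: wait(T5) -> count=0 queue=[] holders={T5}
Step 2: signal(T5) -> count=1 queue=[] holders={none}
Step 3: wait(T5) -> count=0 queue=[] holders={T5}
Step 4: wait(T7) -> count=0 queue=[T7] holders={T5}
Step 5: signal(T5) -> count=0 queue=[] holders={T7}
Step 6: wait(T2) -> count=0 queue=[T2] holders={T7}
Step 7: wait(T1) -> count=0 queue=[T2,T1] holders={T7}
Step 8: signal(T7) -> count=0 queue=[T1] holders={T2}
Step 9: signal(T2) -> count=0 queue=[] holders={T1}
Step 10: signal(T1) -> count=1 queue=[] holders={none}
Step 11: wait(T2) -> count=0 queue=[] holders={T2}
Step 12: wait(T1) -> count=0 queue=[T1] holders={T2}
Step 13: signal(T2) -> count=0 queue=[] holders={T1}
Final holders: T1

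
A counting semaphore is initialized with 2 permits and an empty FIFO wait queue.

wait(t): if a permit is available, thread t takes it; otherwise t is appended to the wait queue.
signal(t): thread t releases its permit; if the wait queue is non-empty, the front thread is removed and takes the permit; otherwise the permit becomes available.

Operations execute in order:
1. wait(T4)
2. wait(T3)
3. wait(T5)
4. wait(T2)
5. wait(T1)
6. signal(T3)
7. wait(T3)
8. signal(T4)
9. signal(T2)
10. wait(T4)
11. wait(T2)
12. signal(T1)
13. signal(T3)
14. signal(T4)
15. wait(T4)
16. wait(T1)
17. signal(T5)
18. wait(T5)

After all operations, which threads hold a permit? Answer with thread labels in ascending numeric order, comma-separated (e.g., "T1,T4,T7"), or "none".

Answer: T2,T4

Derivation:
Step 1: wait(T4) -> count=1 queue=[] holders={T4}
Step 2: wait(T3) -> count=0 queue=[] holders={T3,T4}
Step 3: wait(T5) -> count=0 queue=[T5] holders={T3,T4}
Step 4: wait(T2) -> count=0 queue=[T5,T2] holders={T3,T4}
Step 5: wait(T1) -> count=0 queue=[T5,T2,T1] holders={T3,T4}
Step 6: signal(T3) -> count=0 queue=[T2,T1] holders={T4,T5}
Step 7: wait(T3) -> count=0 queue=[T2,T1,T3] holders={T4,T5}
Step 8: signal(T4) -> count=0 queue=[T1,T3] holders={T2,T5}
Step 9: signal(T2) -> count=0 queue=[T3] holders={T1,T5}
Step 10: wait(T4) -> count=0 queue=[T3,T4] holders={T1,T5}
Step 11: wait(T2) -> count=0 queue=[T3,T4,T2] holders={T1,T5}
Step 12: signal(T1) -> count=0 queue=[T4,T2] holders={T3,T5}
Step 13: signal(T3) -> count=0 queue=[T2] holders={T4,T5}
Step 14: signal(T4) -> count=0 queue=[] holders={T2,T5}
Step 15: wait(T4) -> count=0 queue=[T4] holders={T2,T5}
Step 16: wait(T1) -> count=0 queue=[T4,T1] holders={T2,T5}
Step 17: signal(T5) -> count=0 queue=[T1] holders={T2,T4}
Step 18: wait(T5) -> count=0 queue=[T1,T5] holders={T2,T4}
Final holders: T2,T4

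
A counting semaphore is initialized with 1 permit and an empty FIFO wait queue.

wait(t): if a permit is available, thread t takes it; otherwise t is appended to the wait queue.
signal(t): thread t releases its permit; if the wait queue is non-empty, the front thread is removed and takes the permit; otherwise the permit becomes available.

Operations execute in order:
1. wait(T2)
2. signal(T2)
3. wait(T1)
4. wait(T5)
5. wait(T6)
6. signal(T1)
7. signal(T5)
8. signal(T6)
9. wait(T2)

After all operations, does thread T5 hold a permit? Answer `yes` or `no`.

Answer: no

Derivation:
Step 1: wait(T2) -> count=0 queue=[] holders={T2}
Step 2: signal(T2) -> count=1 queue=[] holders={none}
Step 3: wait(T1) -> count=0 queue=[] holders={T1}
Step 4: wait(T5) -> count=0 queue=[T5] holders={T1}
Step 5: wait(T6) -> count=0 queue=[T5,T6] holders={T1}
Step 6: signal(T1) -> count=0 queue=[T6] holders={T5}
Step 7: signal(T5) -> count=0 queue=[] holders={T6}
Step 8: signal(T6) -> count=1 queue=[] holders={none}
Step 9: wait(T2) -> count=0 queue=[] holders={T2}
Final holders: {T2} -> T5 not in holders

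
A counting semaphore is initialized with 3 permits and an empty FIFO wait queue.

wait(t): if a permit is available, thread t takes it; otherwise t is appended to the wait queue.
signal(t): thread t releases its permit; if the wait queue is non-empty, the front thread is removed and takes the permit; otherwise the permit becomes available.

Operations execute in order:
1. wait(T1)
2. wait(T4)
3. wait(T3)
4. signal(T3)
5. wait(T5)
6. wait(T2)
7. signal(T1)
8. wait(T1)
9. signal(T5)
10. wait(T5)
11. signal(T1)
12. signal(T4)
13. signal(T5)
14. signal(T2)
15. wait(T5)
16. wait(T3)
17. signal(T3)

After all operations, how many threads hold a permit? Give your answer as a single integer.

Step 1: wait(T1) -> count=2 queue=[] holders={T1}
Step 2: wait(T4) -> count=1 queue=[] holders={T1,T4}
Step 3: wait(T3) -> count=0 queue=[] holders={T1,T3,T4}
Step 4: signal(T3) -> count=1 queue=[] holders={T1,T4}
Step 5: wait(T5) -> count=0 queue=[] holders={T1,T4,T5}
Step 6: wait(T2) -> count=0 queue=[T2] holders={T1,T4,T5}
Step 7: signal(T1) -> count=0 queue=[] holders={T2,T4,T5}
Step 8: wait(T1) -> count=0 queue=[T1] holders={T2,T4,T5}
Step 9: signal(T5) -> count=0 queue=[] holders={T1,T2,T4}
Step 10: wait(T5) -> count=0 queue=[T5] holders={T1,T2,T4}
Step 11: signal(T1) -> count=0 queue=[] holders={T2,T4,T5}
Step 12: signal(T4) -> count=1 queue=[] holders={T2,T5}
Step 13: signal(T5) -> count=2 queue=[] holders={T2}
Step 14: signal(T2) -> count=3 queue=[] holders={none}
Step 15: wait(T5) -> count=2 queue=[] holders={T5}
Step 16: wait(T3) -> count=1 queue=[] holders={T3,T5}
Step 17: signal(T3) -> count=2 queue=[] holders={T5}
Final holders: {T5} -> 1 thread(s)

Answer: 1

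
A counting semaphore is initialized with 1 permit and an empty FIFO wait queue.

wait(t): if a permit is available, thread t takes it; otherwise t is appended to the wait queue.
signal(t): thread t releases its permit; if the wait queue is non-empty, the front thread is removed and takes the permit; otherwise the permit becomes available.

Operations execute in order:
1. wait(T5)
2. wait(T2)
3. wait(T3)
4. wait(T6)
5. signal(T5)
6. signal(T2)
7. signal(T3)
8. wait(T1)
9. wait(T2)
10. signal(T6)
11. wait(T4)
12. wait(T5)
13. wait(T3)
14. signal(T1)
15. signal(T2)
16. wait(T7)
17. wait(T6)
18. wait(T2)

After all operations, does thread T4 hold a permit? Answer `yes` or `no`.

Answer: yes

Derivation:
Step 1: wait(T5) -> count=0 queue=[] holders={T5}
Step 2: wait(T2) -> count=0 queue=[T2] holders={T5}
Step 3: wait(T3) -> count=0 queue=[T2,T3] holders={T5}
Step 4: wait(T6) -> count=0 queue=[T2,T3,T6] holders={T5}
Step 5: signal(T5) -> count=0 queue=[T3,T6] holders={T2}
Step 6: signal(T2) -> count=0 queue=[T6] holders={T3}
Step 7: signal(T3) -> count=0 queue=[] holders={T6}
Step 8: wait(T1) -> count=0 queue=[T1] holders={T6}
Step 9: wait(T2) -> count=0 queue=[T1,T2] holders={T6}
Step 10: signal(T6) -> count=0 queue=[T2] holders={T1}
Step 11: wait(T4) -> count=0 queue=[T2,T4] holders={T1}
Step 12: wait(T5) -> count=0 queue=[T2,T4,T5] holders={T1}
Step 13: wait(T3) -> count=0 queue=[T2,T4,T5,T3] holders={T1}
Step 14: signal(T1) -> count=0 queue=[T4,T5,T3] holders={T2}
Step 15: signal(T2) -> count=0 queue=[T5,T3] holders={T4}
Step 16: wait(T7) -> count=0 queue=[T5,T3,T7] holders={T4}
Step 17: wait(T6) -> count=0 queue=[T5,T3,T7,T6] holders={T4}
Step 18: wait(T2) -> count=0 queue=[T5,T3,T7,T6,T2] holders={T4}
Final holders: {T4} -> T4 in holders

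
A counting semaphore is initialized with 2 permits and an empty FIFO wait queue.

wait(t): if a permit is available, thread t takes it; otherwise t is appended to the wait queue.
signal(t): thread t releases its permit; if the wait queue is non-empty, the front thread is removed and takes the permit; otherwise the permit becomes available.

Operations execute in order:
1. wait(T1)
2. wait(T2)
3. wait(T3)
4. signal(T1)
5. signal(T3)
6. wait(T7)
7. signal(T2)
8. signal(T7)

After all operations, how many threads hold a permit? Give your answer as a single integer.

Step 1: wait(T1) -> count=1 queue=[] holders={T1}
Step 2: wait(T2) -> count=0 queue=[] holders={T1,T2}
Step 3: wait(T3) -> count=0 queue=[T3] holders={T1,T2}
Step 4: signal(T1) -> count=0 queue=[] holders={T2,T3}
Step 5: signal(T3) -> count=1 queue=[] holders={T2}
Step 6: wait(T7) -> count=0 queue=[] holders={T2,T7}
Step 7: signal(T2) -> count=1 queue=[] holders={T7}
Step 8: signal(T7) -> count=2 queue=[] holders={none}
Final holders: {none} -> 0 thread(s)

Answer: 0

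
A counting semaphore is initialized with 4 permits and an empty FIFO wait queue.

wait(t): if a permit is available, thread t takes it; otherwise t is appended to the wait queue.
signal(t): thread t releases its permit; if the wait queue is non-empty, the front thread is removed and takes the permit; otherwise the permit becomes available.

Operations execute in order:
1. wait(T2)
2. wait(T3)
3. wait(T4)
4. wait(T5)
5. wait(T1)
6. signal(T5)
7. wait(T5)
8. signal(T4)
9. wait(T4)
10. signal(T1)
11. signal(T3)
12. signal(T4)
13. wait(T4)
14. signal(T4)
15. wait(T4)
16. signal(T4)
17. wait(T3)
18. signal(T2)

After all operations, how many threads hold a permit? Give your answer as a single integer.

Answer: 2

Derivation:
Step 1: wait(T2) -> count=3 queue=[] holders={T2}
Step 2: wait(T3) -> count=2 queue=[] holders={T2,T3}
Step 3: wait(T4) -> count=1 queue=[] holders={T2,T3,T4}
Step 4: wait(T5) -> count=0 queue=[] holders={T2,T3,T4,T5}
Step 5: wait(T1) -> count=0 queue=[T1] holders={T2,T3,T4,T5}
Step 6: signal(T5) -> count=0 queue=[] holders={T1,T2,T3,T4}
Step 7: wait(T5) -> count=0 queue=[T5] holders={T1,T2,T3,T4}
Step 8: signal(T4) -> count=0 queue=[] holders={T1,T2,T3,T5}
Step 9: wait(T4) -> count=0 queue=[T4] holders={T1,T2,T3,T5}
Step 10: signal(T1) -> count=0 queue=[] holders={T2,T3,T4,T5}
Step 11: signal(T3) -> count=1 queue=[] holders={T2,T4,T5}
Step 12: signal(T4) -> count=2 queue=[] holders={T2,T5}
Step 13: wait(T4) -> count=1 queue=[] holders={T2,T4,T5}
Step 14: signal(T4) -> count=2 queue=[] holders={T2,T5}
Step 15: wait(T4) -> count=1 queue=[] holders={T2,T4,T5}
Step 16: signal(T4) -> count=2 queue=[] holders={T2,T5}
Step 17: wait(T3) -> count=1 queue=[] holders={T2,T3,T5}
Step 18: signal(T2) -> count=2 queue=[] holders={T3,T5}
Final holders: {T3,T5} -> 2 thread(s)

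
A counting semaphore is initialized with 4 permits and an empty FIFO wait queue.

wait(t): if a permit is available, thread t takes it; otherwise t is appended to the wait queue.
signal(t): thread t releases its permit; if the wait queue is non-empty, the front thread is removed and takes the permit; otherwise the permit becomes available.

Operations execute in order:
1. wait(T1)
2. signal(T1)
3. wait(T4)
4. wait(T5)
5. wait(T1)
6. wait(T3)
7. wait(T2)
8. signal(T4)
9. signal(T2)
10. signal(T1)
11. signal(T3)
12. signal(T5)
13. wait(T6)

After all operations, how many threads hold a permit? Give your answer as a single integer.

Answer: 1

Derivation:
Step 1: wait(T1) -> count=3 queue=[] holders={T1}
Step 2: signal(T1) -> count=4 queue=[] holders={none}
Step 3: wait(T4) -> count=3 queue=[] holders={T4}
Step 4: wait(T5) -> count=2 queue=[] holders={T4,T5}
Step 5: wait(T1) -> count=1 queue=[] holders={T1,T4,T5}
Step 6: wait(T3) -> count=0 queue=[] holders={T1,T3,T4,T5}
Step 7: wait(T2) -> count=0 queue=[T2] holders={T1,T3,T4,T5}
Step 8: signal(T4) -> count=0 queue=[] holders={T1,T2,T3,T5}
Step 9: signal(T2) -> count=1 queue=[] holders={T1,T3,T5}
Step 10: signal(T1) -> count=2 queue=[] holders={T3,T5}
Step 11: signal(T3) -> count=3 queue=[] holders={T5}
Step 12: signal(T5) -> count=4 queue=[] holders={none}
Step 13: wait(T6) -> count=3 queue=[] holders={T6}
Final holders: {T6} -> 1 thread(s)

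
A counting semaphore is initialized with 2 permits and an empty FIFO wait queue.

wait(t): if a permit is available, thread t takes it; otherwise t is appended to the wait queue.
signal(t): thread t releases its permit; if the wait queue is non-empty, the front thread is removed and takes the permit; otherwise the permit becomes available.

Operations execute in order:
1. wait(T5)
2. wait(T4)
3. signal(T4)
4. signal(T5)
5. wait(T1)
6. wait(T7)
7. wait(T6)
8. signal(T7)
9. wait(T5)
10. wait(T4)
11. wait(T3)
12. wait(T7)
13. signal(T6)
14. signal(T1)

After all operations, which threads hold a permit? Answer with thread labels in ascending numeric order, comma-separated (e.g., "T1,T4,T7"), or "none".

Answer: T4,T5

Derivation:
Step 1: wait(T5) -> count=1 queue=[] holders={T5}
Step 2: wait(T4) -> count=0 queue=[] holders={T4,T5}
Step 3: signal(T4) -> count=1 queue=[] holders={T5}
Step 4: signal(T5) -> count=2 queue=[] holders={none}
Step 5: wait(T1) -> count=1 queue=[] holders={T1}
Step 6: wait(T7) -> count=0 queue=[] holders={T1,T7}
Step 7: wait(T6) -> count=0 queue=[T6] holders={T1,T7}
Step 8: signal(T7) -> count=0 queue=[] holders={T1,T6}
Step 9: wait(T5) -> count=0 queue=[T5] holders={T1,T6}
Step 10: wait(T4) -> count=0 queue=[T5,T4] holders={T1,T6}
Step 11: wait(T3) -> count=0 queue=[T5,T4,T3] holders={T1,T6}
Step 12: wait(T7) -> count=0 queue=[T5,T4,T3,T7] holders={T1,T6}
Step 13: signal(T6) -> count=0 queue=[T4,T3,T7] holders={T1,T5}
Step 14: signal(T1) -> count=0 queue=[T3,T7] holders={T4,T5}
Final holders: T4,T5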